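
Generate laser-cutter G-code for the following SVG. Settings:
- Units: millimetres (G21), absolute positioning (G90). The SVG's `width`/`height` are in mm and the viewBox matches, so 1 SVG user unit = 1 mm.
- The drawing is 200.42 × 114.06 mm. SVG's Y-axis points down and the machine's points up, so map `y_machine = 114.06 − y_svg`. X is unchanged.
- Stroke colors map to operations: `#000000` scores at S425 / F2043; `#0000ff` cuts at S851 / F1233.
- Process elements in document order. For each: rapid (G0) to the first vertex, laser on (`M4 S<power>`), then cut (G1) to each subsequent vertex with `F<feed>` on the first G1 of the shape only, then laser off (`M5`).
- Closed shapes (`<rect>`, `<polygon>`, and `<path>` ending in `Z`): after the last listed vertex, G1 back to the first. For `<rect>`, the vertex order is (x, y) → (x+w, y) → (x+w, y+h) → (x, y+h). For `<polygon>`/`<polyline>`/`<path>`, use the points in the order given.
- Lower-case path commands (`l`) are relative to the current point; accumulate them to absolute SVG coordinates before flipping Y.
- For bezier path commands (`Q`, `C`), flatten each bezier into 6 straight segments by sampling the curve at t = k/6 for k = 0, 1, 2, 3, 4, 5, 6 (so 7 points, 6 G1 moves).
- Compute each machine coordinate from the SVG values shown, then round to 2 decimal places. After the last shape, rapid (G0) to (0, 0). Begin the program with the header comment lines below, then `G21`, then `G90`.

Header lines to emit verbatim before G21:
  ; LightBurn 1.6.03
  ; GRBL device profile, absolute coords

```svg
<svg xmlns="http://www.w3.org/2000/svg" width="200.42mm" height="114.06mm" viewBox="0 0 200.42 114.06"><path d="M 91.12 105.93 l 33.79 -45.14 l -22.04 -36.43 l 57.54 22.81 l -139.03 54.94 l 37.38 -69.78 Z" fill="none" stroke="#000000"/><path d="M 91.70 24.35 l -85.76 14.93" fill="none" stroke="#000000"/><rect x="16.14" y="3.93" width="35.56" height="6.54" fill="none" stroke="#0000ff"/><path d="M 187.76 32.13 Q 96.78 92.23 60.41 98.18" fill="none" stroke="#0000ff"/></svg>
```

1 u = 1 mm; y_m = 114.06 − y.

[1] `<path>` closed polygon, #000000→score S425 F2043: (91.12,8.13) → (124.91,53.27) → (102.87,89.70) → (160.41,66.89) → (21.38,11.95) → (58.76,81.73) → (91.12,8.13) (closed)

[2] `<path>` line segment, #000000→score S425 F2043: (91.70,89.71) → (5.94,74.78)

[3] `<rect>` rectangle, #0000ff→cut S851 F1233: (16.14,110.13) → (51.70,110.13) → (51.70,103.59) → (16.14,103.59) → (16.14,110.13) (closed)

[4] `<path>` quadratic bezier, #0000ff→cut S851 F1233: (187.76,81.93) → (158.95,63.40) → (133.17,47.88) → (110.43,35.37) → (90.72,25.86) → (74.05,19.37) → (60.41,15.88)

; LightBurn 1.6.03
; GRBL device profile, absolute coords
G21
G90
G0 X91.12 Y8.13
M4 S425
G1 X124.91 Y53.27 F2043
G1 X102.87 Y89.70
G1 X160.41 Y66.89
G1 X21.38 Y11.95
G1 X58.76 Y81.73
G1 X91.12 Y8.13
M5
G0 X91.70 Y89.71
M4 S425
G1 X5.94 Y74.78 F2043
M5
G0 X16.14 Y110.13
M4 S851
G1 X51.70 Y110.13 F1233
G1 X51.70 Y103.59
G1 X16.14 Y103.59
G1 X16.14 Y110.13
M5
G0 X187.76 Y81.93
M4 S851
G1 X158.95 Y63.40 F1233
G1 X133.17 Y47.88
G1 X110.43 Y35.37
G1 X90.72 Y25.86
G1 X74.05 Y19.37
G1 X60.41 Y15.88
M5
G0 X0.00 Y0.00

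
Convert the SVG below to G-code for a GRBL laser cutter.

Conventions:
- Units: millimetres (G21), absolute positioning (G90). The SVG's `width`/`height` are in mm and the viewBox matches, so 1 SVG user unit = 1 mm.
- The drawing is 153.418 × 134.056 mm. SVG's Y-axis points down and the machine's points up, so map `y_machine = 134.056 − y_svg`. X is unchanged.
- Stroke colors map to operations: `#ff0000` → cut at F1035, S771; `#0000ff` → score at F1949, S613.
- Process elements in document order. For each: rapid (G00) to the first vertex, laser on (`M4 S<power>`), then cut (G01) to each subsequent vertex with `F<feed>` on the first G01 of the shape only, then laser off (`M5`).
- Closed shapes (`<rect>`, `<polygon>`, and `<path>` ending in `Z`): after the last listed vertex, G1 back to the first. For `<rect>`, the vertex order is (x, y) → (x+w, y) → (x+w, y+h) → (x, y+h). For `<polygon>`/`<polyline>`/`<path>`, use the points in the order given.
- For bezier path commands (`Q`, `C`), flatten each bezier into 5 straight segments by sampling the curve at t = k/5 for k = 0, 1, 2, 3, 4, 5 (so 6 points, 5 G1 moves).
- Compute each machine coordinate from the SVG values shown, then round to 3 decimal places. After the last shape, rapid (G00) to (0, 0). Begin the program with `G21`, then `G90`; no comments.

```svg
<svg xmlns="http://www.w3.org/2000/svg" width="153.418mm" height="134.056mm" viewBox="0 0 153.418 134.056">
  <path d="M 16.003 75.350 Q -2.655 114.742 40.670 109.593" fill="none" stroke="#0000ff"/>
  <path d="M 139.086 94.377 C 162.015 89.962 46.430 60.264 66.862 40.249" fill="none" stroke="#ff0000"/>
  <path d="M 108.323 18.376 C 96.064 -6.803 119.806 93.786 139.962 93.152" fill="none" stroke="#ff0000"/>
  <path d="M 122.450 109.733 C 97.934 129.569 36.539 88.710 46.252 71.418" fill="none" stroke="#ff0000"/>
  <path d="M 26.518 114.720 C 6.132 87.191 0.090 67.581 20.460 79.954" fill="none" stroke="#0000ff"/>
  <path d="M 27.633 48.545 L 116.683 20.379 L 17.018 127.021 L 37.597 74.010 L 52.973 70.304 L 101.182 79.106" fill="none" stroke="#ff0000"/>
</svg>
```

G21
G90
G00 X16.003 Y58.706
M4 S613
G01 X11.019 Y44.731 F1949
G01 X10.994 Y34.319
G01 X15.927 Y27.470
G01 X25.819 Y24.185
G01 X40.670 Y24.463
M5
G00 X139.086 Y39.679
M4 S771
G01 X138.418 Y45.082 F1035
G01 X117.684 Y54.875
G01 X90.062 Y67.379
G01 X68.729 Y80.916
G01 X66.862 Y93.807
M5
G00 X108.323 Y115.680
M4 S771
G01 X104.971 Y117.511 F1035
G01 X108.359 Y100.054
G01 X116.587 Y74.203
G01 X127.755 Y50.854
G01 X139.962 Y40.904
M5
G00 X122.450 Y24.323
M4 S771
G01 X104.179 Y19.031 F1035
G01 X82.240 Y24.261
G01 X61.817 Y35.968
G01 X48.093 Y50.109
G01 X46.252 Y62.638
M5
G00 X26.518 Y19.336
M4 S613
G01 X16.104 Y34.711 F1949
G01 X9.712 Y47.030
G01 X7.921 Y55.138
G01 X11.311 Y57.880
G01 X20.460 Y54.102
M5
G00 X27.633 Y85.511
M4 S771
G01 X116.683 Y113.677 F1035
G01 X17.018 Y7.035
G01 X37.597 Y60.046
G01 X52.973 Y63.752
G01 X101.182 Y54.950
M5
G00 X0.000 Y0.000

viewBox `0 0 153.418 134.056` with mm width/height → 1 unit = 1 mm. Flip: y_m = 134.056 − y_svg.

**Shape 1** — `<path>` quadratic bezier, stroke `#0000ff` → score (S613, F1949). Control points (SVG): P0=(16.003,75.350), P1=(-2.655,114.742), P2=(40.670,109.593); sampled at t=k/5. Machine vertices: (16.003,58.706) → (11.019,44.731) → (10.994,34.319) → (15.927,27.470) → (25.819,24.185) → (40.670,24.463). Open path.

**Shape 2** — `<path>` cubic bezier, stroke `#ff0000` → cut (S771, F1035). Control points (SVG): P0=(139.086,94.377), P1=(162.015,89.962), P2=(46.430,60.264), P3=(66.862,40.249); sampled at t=k/5. Machine vertices: (139.086,39.679) → (138.418,45.082) → (117.684,54.875) → (90.062,67.379) → (68.729,80.916) → (66.862,93.807). Open path.

**Shape 3** — `<path>` cubic bezier, stroke `#ff0000` → cut (S771, F1035). Control points (SVG): P0=(108.323,18.376), P1=(96.064,-6.803), P2=(119.806,93.786), P3=(139.962,93.152); sampled at t=k/5. Machine vertices: (108.323,115.680) → (104.971,117.511) → (108.359,100.054) → (116.587,74.203) → (127.755,50.854) → (139.962,40.904). Open path.

**Shape 4** — `<path>` cubic bezier, stroke `#ff0000` → cut (S771, F1035). Control points (SVG): P0=(122.450,109.733), P1=(97.934,129.569), P2=(36.539,88.710), P3=(46.252,71.418); sampled at t=k/5. Machine vertices: (122.450,24.323) → (104.179,19.031) → (82.240,24.261) → (61.817,35.968) → (48.093,50.109) → (46.252,62.638). Open path.

**Shape 5** — `<path>` cubic bezier, stroke `#0000ff` → score (S613, F1949). Control points (SVG): P0=(26.518,114.720), P1=(6.132,87.191), P2=(0.090,67.581), P3=(20.460,79.954); sampled at t=k/5. Machine vertices: (26.518,19.336) → (16.104,34.711) → (9.712,47.030) → (7.921,55.138) → (11.311,57.880) → (20.460,54.102). Open path.

**Shape 6** — `<path>` open polyline, stroke `#ff0000` → cut (S771, F1035). Machine vertices: (27.633,85.511) → (116.683,113.677) → (17.018,7.035) → (37.597,60.046) → (52.973,63.752) → (101.182,54.950). Open path.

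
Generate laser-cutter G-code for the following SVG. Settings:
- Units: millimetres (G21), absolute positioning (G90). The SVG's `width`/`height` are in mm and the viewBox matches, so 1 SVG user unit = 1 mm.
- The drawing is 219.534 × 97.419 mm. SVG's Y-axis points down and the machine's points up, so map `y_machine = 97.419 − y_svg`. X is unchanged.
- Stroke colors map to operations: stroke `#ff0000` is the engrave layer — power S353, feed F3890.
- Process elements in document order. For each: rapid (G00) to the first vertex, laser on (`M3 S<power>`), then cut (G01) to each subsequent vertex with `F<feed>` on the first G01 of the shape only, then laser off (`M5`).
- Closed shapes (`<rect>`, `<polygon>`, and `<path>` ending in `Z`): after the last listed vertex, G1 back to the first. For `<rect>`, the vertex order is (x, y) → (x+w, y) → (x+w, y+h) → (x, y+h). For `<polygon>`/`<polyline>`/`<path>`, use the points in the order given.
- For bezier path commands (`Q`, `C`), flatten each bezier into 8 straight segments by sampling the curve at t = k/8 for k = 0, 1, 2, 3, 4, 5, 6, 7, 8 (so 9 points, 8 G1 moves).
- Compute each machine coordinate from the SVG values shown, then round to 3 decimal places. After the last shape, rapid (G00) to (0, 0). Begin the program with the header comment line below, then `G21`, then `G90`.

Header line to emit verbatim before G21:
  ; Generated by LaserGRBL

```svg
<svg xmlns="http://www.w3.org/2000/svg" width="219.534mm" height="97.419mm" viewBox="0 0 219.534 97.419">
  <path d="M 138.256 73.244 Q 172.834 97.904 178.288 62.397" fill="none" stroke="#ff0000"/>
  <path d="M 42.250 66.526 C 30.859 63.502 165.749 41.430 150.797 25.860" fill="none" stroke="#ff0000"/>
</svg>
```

Since the viewBox matches the mm dimensions, user units are millimetres directly. The only transform is the Y-flip y_m = 97.419 − y_svg.

Shape 1 is a quadratic bezier drawn with `<path>`. Its stroke #ff0000 means engrave at S353, F3890. After flipping Y the toolpath is (138.256,24.175) → (146.445,18.950) → (153.725,15.605) → (160.094,14.141) → (165.553,14.557) → (170.102,16.853) → (173.741,21.029) → (176.469,27.085) → (178.288,35.022).

Shape 2 is a cubic bezier drawn with `<path>`. Its stroke #ff0000 means engrave at S353, F3890. After flipping Y the toolpath is (42.250,30.893) → (44.257,32.870) → (56.508,36.333) → (75.532,40.984) → (97.859,46.521) → (120.019,52.647) → (138.543,59.062) → (149.959,65.465) → (150.797,71.559).

; Generated by LaserGRBL
G21
G90
G00 X138.256 Y24.175
M3 S353
G01 X146.445 Y18.950 F3890
G01 X153.725 Y15.605
G01 X160.094 Y14.141
G01 X165.553 Y14.557
G01 X170.102 Y16.853
G01 X173.741 Y21.029
G01 X176.469 Y27.085
G01 X178.288 Y35.022
M5
G00 X42.250 Y30.893
M3 S353
G01 X44.257 Y32.870 F3890
G01 X56.508 Y36.333
G01 X75.532 Y40.984
G01 X97.859 Y46.521
G01 X120.019 Y52.647
G01 X138.543 Y59.062
G01 X149.959 Y65.465
G01 X150.797 Y71.559
M5
G00 X0.000 Y0.000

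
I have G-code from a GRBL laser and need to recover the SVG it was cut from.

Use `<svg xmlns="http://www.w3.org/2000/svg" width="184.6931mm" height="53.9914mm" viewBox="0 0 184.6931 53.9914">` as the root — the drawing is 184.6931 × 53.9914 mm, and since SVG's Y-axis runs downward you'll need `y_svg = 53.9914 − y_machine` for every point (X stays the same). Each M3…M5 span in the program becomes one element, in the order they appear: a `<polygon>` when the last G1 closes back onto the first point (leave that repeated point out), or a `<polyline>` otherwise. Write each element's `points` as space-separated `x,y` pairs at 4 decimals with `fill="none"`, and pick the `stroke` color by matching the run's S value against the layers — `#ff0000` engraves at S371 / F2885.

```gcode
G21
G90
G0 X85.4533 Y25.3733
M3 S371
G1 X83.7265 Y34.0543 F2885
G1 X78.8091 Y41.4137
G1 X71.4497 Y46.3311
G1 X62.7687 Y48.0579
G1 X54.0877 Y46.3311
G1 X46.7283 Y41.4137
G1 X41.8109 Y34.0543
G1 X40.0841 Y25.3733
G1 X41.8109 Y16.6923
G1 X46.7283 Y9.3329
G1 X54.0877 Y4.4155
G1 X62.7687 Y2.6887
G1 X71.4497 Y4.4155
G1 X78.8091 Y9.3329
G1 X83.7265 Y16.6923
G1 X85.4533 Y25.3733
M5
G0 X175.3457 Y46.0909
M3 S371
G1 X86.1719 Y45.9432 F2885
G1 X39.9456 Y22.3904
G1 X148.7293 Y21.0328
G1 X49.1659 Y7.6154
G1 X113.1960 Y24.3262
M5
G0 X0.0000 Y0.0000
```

<svg xmlns="http://www.w3.org/2000/svg" width="184.6931mm" height="53.9914mm" viewBox="0 0 184.6931 53.9914">
  <polygon points="85.4533,28.6181 83.7265,19.9371 78.8091,12.5777 71.4497,7.6603 62.7687,5.9335 54.0877,7.6603 46.7283,12.5777 41.8109,19.9371 40.0841,28.6181 41.8109,37.2991 46.7283,44.6585 54.0877,49.5759 62.7687,51.3027 71.4497,49.5759 78.8091,44.6585 83.7265,37.2991" fill="none" stroke="#ff0000"/>
  <polyline points="175.3457,7.9005 86.1719,8.0482 39.9456,31.6010 148.7293,32.9586 49.1659,46.3760 113.1960,29.6652" fill="none" stroke="#ff0000"/>
</svg>

Each laser-on run becomes one SVG element. Flip Y back into SVG space with y_svg = 53.9914 − y_machine. Every run uses S371, so all elements get stroke `#ff0000` (engrave).

Run 1: The run returns to its start, so emit a `<polygon>` with points (Y-flipped): 85.4533,28.6181 83.7265,19.9371 78.8091,12.5777 71.4497,7.6603 62.7687,5.9335 54.0877,7.6603 46.7283,12.5777 41.8109,19.9371 40.0841,28.6181 41.8109,37.2991 46.7283,44.6585 54.0877,49.5759 62.7687,51.3027 71.4497,49.5759 78.8091,44.6585 83.7265,37.2991.

Run 2: The run is open, so emit a `<polyline>` with points (Y-flipped): 175.3457,7.9005 86.1719,8.0482 39.9456,31.6010 148.7293,32.9586 49.1659,46.3760 113.1960,29.6652.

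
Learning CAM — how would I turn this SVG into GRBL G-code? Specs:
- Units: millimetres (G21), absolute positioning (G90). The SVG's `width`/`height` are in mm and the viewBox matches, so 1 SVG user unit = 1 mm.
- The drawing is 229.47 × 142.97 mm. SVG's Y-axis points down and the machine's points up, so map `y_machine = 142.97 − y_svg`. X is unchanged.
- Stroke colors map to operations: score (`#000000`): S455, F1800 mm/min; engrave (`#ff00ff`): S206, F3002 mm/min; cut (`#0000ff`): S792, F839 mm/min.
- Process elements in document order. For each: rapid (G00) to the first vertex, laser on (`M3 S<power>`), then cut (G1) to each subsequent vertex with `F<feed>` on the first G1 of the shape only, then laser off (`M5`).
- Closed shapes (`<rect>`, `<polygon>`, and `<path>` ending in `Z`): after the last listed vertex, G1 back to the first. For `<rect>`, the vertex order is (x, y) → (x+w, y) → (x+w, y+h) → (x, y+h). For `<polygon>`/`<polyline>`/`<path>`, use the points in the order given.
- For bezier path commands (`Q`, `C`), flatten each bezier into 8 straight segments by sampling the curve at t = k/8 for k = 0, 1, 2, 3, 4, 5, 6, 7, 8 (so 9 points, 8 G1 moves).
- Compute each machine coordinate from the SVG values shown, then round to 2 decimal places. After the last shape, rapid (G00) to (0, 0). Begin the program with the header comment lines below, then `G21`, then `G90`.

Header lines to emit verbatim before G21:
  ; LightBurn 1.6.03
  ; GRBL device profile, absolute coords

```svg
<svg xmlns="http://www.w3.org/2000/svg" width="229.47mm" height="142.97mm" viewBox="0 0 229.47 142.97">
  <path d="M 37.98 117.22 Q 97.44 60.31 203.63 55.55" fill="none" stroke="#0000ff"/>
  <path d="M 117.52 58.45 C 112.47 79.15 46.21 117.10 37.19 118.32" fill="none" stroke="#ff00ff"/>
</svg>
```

; LightBurn 1.6.03
; GRBL device profile, absolute coords
G21
G90
G00 X37.98 Y25.75
M3 S792
G1 X53.58 Y39.16 F839
G1 X70.63 Y50.95
G1 X89.15 Y61.10
G1 X109.12 Y69.62
G1 X130.56 Y76.52
G1 X153.46 Y81.78
G1 X177.81 Y85.42
G1 X203.63 Y87.42
M5
G00 X117.52 Y84.52
M3 S206
G1 X112.99 Y76.05 F3002
G1 X104.11 Y66.60
G1 X92.26 Y56.80
G1 X78.84 Y47.28
G1 X65.24 Y38.67
G1 X52.84 Y31.61
G1 X43.02 Y26.72
G1 X37.19 Y24.65
M5
G00 X0.00 Y0.00

Since the viewBox matches the mm dimensions, user units are millimetres directly. The only transform is the Y-flip y_m = 142.97 − y_svg.

Shape 1 is a quadratic bezier drawn with `<path>`. Its stroke #0000ff means cut at S792, F839. After flipping Y the toolpath is (37.98,25.75) → (53.58,39.16) → (70.63,50.95) → (89.15,61.10) → (109.12,69.62) → (130.56,76.52) → (153.46,81.78) → (177.81,85.42) → (203.63,87.42).

Shape 2 is a cubic bezier drawn with `<path>`. Its stroke #ff00ff means engrave at S206, F3002. After flipping Y the toolpath is (117.52,84.52) → (112.99,76.05) → (104.11,66.60) → (92.26,56.80) → (78.84,47.28) → (65.24,38.67) → (52.84,31.61) → (43.02,26.72) → (37.19,24.65).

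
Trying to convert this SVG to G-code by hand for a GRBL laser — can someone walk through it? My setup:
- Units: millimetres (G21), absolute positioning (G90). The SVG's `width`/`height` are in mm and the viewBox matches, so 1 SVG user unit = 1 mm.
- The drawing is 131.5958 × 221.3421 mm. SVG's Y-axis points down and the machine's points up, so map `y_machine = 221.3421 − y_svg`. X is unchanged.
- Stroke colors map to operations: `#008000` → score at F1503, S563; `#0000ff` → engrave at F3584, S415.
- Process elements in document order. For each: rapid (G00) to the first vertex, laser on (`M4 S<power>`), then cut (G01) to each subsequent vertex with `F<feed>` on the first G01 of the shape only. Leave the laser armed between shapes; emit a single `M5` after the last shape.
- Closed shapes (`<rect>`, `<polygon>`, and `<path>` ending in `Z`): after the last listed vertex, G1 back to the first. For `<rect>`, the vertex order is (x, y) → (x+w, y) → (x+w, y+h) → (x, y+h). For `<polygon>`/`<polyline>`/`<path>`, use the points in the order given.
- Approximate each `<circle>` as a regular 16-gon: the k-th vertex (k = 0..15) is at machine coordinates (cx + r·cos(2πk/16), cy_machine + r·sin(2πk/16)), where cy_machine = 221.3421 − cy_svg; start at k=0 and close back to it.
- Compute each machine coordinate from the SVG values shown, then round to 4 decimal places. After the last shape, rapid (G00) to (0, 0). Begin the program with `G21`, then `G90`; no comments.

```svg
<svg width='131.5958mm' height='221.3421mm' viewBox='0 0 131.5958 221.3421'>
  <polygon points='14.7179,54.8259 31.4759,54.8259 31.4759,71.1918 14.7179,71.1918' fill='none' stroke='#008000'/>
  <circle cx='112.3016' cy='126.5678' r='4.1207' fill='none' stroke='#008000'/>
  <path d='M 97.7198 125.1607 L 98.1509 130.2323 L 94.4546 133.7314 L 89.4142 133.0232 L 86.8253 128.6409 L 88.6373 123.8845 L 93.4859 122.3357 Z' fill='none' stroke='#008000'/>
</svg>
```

Since the viewBox matches the mm dimensions, user units are millimetres directly. The only transform is the Y-flip y_m = 221.3421 − y_svg.

Shape 1 is a rectangle drawn with `<polygon>`. Its stroke #008000 means score at S563, F1503. After flipping Y the toolpath is (14.7179,166.5162) → (31.4759,166.5162) → (31.4759,150.1503) → (14.7179,150.1503) → (14.7179,166.5162), returning to the start.

Shape 2 is a circle drawn with `<circle>`. Its stroke #008000 means score at S563, F1503. After flipping Y the toolpath is (116.4223,94.7743) → (116.1086,96.3512) → (115.2154,97.6881) → (113.8785,98.5813) → (112.3016,98.8950) → (110.7247,98.5813) → (109.3878,97.6881) → (108.4946,96.3512) → (108.1809,94.7743) → (108.4946,93.1974) → (109.3878,91.8605) → (110.7247,90.9673) → (112.3016,90.6536) → (113.8785,90.9673) → (115.2154,91.8605) → (116.1086,93.1974) → (116.4223,94.7743), returning to the start.

Shape 3 is a regular polygon drawn with `<path>`. Its stroke #008000 means score at S563, F1503. After flipping Y the toolpath is (97.7198,96.1814) → (98.1509,91.1098) → (94.4546,87.6107) → (89.4142,88.3189) → (86.8253,92.7012) → (88.6373,97.4576) → (93.4859,99.0064) → (97.7198,96.1814), returning to the start.

G21
G90
G00 X14.7179 Y166.5162
M4 S563
G01 X31.4759 Y166.5162 F1503
G01 X31.4759 Y150.1503
G01 X14.7179 Y150.1503
G01 X14.7179 Y166.5162
G00 X116.4223 Y94.7743
M4 S563
G01 X116.1086 Y96.3512 F1503
G01 X115.2154 Y97.6881
G01 X113.8785 Y98.5813
G01 X112.3016 Y98.8950
G01 X110.7247 Y98.5813
G01 X109.3878 Y97.6881
G01 X108.4946 Y96.3512
G01 X108.1809 Y94.7743
G01 X108.4946 Y93.1974
G01 X109.3878 Y91.8605
G01 X110.7247 Y90.9673
G01 X112.3016 Y90.6536
G01 X113.8785 Y90.9673
G01 X115.2154 Y91.8605
G01 X116.1086 Y93.1974
G01 X116.4223 Y94.7743
G00 X97.7198 Y96.1814
M4 S563
G01 X98.1509 Y91.1098 F1503
G01 X94.4546 Y87.6107
G01 X89.4142 Y88.3189
G01 X86.8253 Y92.7012
G01 X88.6373 Y97.4576
G01 X93.4859 Y99.0064
G01 X97.7198 Y96.1814
M5
G00 X0.0000 Y0.0000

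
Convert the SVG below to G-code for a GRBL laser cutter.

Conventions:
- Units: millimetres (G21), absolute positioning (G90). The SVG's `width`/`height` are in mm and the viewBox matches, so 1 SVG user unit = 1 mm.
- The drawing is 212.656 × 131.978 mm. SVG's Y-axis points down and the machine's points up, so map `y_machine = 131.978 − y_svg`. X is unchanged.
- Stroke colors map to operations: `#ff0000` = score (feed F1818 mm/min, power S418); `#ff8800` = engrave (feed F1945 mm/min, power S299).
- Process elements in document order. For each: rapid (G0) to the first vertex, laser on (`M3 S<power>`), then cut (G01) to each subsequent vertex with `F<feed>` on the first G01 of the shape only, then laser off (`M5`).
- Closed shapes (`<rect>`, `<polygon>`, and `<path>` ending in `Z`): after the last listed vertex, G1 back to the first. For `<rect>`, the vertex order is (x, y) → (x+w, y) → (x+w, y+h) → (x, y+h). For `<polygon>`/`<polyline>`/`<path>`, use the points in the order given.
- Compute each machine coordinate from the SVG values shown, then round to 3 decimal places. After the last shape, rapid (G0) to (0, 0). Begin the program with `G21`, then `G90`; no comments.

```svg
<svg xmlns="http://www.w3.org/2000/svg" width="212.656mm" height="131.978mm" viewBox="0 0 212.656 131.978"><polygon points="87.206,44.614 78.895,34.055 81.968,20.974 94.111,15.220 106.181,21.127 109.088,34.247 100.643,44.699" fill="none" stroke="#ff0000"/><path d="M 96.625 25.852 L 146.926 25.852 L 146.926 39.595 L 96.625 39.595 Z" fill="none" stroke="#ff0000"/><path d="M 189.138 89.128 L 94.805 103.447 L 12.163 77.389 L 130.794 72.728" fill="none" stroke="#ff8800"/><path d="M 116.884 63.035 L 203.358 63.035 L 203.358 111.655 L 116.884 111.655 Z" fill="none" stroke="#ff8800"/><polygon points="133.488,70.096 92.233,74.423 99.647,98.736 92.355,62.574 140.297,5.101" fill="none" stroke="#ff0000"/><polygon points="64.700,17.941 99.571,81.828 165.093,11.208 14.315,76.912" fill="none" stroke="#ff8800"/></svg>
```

G21
G90
G0 X87.206 Y87.364
M3 S418
G01 X78.895 Y97.923 F1818
G01 X81.968 Y111.004
G01 X94.111 Y116.758
G01 X106.181 Y110.851
G01 X109.088 Y97.731
G01 X100.643 Y87.279
G01 X87.206 Y87.364
M5
G0 X96.625 Y106.126
M3 S418
G01 X146.926 Y106.126 F1818
G01 X146.926 Y92.383
G01 X96.625 Y92.383
G01 X96.625 Y106.126
M5
G0 X189.138 Y42.850
M3 S299
G01 X94.805 Y28.531 F1945
G01 X12.163 Y54.589
G01 X130.794 Y59.250
M5
G0 X116.884 Y68.943
M3 S299
G01 X203.358 Y68.943 F1945
G01 X203.358 Y20.323
G01 X116.884 Y20.323
G01 X116.884 Y68.943
M5
G0 X133.488 Y61.882
M3 S418
G01 X92.233 Y57.555 F1818
G01 X99.647 Y33.242
G01 X92.355 Y69.404
G01 X140.297 Y126.877
G01 X133.488 Y61.882
M5
G0 X64.700 Y114.037
M3 S299
G01 X99.571 Y50.150 F1945
G01 X165.093 Y120.770
G01 X14.315 Y55.066
G01 X64.700 Y114.037
M5
G0 X0.000 Y0.000

viewBox `0 0 212.656 131.978` with mm width/height → 1 unit = 1 mm. Flip: y_m = 131.978 − y_svg.

**Shape 1** — `<polygon>` regular polygon, stroke `#ff0000` → score (S418, F1818). Machine vertices: (87.206,87.364) → (78.895,97.923) → (81.968,111.004) → (94.111,116.758) → (106.181,110.851) → (109.088,97.731) → (100.643,87.279) → (87.206,87.364). Closed: final G1 returns to the first vertex.

**Shape 2** — `<path>` rectangle, stroke `#ff0000` → score (S418, F1818). Machine vertices: (96.625,106.126) → (146.926,106.126) → (146.926,92.383) → (96.625,92.383) → (96.625,106.126). Closed: final G1 returns to the first vertex.

**Shape 3** — `<path>` open polyline, stroke `#ff8800` → engrave (S299, F1945). Machine vertices: (189.138,42.850) → (94.805,28.531) → (12.163,54.589) → (130.794,59.250). Open path.

**Shape 4** — `<path>` rectangle, stroke `#ff8800` → engrave (S299, F1945). Machine vertices: (116.884,68.943) → (203.358,68.943) → (203.358,20.323) → (116.884,20.323) → (116.884,68.943). Closed: final G1 returns to the first vertex.

**Shape 5** — `<polygon>` closed polygon, stroke `#ff0000` → score (S418, F1818). Machine vertices: (133.488,61.882) → (92.233,57.555) → (99.647,33.242) → (92.355,69.404) → (140.297,126.877) → (133.488,61.882). Closed: final G1 returns to the first vertex.

**Shape 6** — `<polygon>` closed polygon, stroke `#ff8800` → engrave (S299, F1945). Machine vertices: (64.700,114.037) → (99.571,50.150) → (165.093,120.770) → (14.315,55.066) → (64.700,114.037). Closed: final G1 returns to the first vertex.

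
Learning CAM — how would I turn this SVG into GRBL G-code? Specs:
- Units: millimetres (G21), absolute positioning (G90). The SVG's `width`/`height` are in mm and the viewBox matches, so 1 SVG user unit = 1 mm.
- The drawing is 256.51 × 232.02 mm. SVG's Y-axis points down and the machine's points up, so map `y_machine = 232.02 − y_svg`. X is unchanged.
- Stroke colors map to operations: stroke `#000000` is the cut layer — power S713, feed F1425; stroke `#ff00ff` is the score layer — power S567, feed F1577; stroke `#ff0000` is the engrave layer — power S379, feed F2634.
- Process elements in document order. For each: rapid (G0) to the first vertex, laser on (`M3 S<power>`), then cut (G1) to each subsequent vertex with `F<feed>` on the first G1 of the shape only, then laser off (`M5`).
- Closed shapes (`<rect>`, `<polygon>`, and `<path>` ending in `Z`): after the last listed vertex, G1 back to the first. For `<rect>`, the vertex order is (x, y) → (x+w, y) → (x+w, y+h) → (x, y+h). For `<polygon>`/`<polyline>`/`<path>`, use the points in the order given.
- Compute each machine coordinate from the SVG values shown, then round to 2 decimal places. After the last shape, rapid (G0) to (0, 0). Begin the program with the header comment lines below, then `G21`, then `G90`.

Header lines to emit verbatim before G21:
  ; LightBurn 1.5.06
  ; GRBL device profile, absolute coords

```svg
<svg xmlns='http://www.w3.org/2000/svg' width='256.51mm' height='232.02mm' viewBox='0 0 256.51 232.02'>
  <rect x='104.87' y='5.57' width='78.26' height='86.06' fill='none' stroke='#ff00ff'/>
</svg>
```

; LightBurn 1.5.06
; GRBL device profile, absolute coords
G21
G90
G0 X104.87 Y226.45
M3 S567
G1 X183.13 Y226.45 F1577
G1 X183.13 Y140.39
G1 X104.87 Y140.39
G1 X104.87 Y226.45
M5
G0 X0.00 Y0.00

1 u = 1 mm; y_m = 232.02 − y.

[1] `<rect>` rectangle, #ff00ff→score S567 F1577: (104.87,226.45) → (183.13,226.45) → (183.13,140.39) → (104.87,140.39) → (104.87,226.45) (closed)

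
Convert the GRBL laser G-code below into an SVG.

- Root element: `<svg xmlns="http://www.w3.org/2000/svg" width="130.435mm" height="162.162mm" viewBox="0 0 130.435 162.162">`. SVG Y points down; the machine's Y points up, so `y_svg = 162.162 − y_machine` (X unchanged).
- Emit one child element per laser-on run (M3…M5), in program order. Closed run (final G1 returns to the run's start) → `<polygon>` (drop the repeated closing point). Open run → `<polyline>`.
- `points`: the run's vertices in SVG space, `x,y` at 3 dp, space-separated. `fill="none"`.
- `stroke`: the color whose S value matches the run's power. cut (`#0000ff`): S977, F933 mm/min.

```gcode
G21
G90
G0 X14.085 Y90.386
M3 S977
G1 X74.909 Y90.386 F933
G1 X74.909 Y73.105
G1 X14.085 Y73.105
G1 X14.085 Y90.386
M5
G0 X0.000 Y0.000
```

<svg xmlns="http://www.w3.org/2000/svg" width="130.435mm" height="162.162mm" viewBox="0 0 130.435 162.162">
  <polygon points="14.085,71.776 74.909,71.776 74.909,89.057 14.085,89.057" fill="none" stroke="#0000ff"/>
</svg>

y_svg = 162.162 − y_m. Every run uses S977, so all elements get stroke `#0000ff` (cut).

[1] closed run; points: 14.085,71.776 74.909,71.776 74.909,89.057 14.085,89.057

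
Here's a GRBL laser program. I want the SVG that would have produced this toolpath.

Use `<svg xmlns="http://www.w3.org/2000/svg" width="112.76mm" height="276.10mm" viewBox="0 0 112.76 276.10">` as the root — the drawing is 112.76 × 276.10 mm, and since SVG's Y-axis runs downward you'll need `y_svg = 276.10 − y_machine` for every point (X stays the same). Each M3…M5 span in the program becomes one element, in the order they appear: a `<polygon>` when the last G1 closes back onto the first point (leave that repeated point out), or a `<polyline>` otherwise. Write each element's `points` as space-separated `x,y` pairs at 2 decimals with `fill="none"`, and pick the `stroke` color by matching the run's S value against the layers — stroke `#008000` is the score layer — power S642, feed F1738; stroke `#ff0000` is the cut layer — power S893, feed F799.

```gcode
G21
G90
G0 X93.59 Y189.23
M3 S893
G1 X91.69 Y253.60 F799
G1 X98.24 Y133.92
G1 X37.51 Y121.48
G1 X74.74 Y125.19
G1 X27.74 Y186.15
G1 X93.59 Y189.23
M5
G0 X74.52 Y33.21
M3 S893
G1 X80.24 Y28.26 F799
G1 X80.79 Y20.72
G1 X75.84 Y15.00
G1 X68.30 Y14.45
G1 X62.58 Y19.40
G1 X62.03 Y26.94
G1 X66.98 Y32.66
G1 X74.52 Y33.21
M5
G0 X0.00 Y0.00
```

y_svg = 276.10 − y_m. Every run uses S893, so all elements get stroke `#ff0000` (cut).

[1] closed run; points: 93.59,86.87 91.69,22.50 98.24,142.18 37.51,154.62 74.74,150.91 27.74,89.95

[2] closed run; points: 74.52,242.89 80.24,247.84 80.79,255.38 75.84,261.10 68.30,261.65 62.58,256.70 62.03,249.16 66.98,243.44

<svg xmlns="http://www.w3.org/2000/svg" width="112.76mm" height="276.10mm" viewBox="0 0 112.76 276.10">
  <polygon points="93.59,86.87 91.69,22.50 98.24,142.18 37.51,154.62 74.74,150.91 27.74,89.95" fill="none" stroke="#ff0000"/>
  <polygon points="74.52,242.89 80.24,247.84 80.79,255.38 75.84,261.10 68.30,261.65 62.58,256.70 62.03,249.16 66.98,243.44" fill="none" stroke="#ff0000"/>
</svg>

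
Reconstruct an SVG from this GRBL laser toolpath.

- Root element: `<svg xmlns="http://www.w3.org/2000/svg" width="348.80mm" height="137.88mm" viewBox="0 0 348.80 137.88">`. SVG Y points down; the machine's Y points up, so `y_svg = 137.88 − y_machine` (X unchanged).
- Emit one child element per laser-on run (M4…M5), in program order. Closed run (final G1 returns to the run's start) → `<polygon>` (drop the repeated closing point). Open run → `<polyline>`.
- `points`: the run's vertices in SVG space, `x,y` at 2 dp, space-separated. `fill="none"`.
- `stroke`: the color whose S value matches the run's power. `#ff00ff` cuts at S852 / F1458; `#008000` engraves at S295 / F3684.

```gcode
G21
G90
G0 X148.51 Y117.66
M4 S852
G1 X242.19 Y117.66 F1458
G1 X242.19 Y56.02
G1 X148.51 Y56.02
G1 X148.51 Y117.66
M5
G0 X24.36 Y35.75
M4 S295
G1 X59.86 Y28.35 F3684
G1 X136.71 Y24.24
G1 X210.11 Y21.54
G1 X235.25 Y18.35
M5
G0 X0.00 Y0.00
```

Each laser-on run becomes one SVG element. Flip Y back into SVG space with y_svg = 137.88 − y_machine.

Run 1: power S852 maps to stroke `#ff00ff` (cut). The run returns to its start, so emit a `<polygon>` with points (Y-flipped): 148.51,20.22 242.19,20.22 242.19,81.86 148.51,81.86.

Run 2: power S295 maps to stroke `#008000` (engrave). The run is open, so emit a `<polyline>` with points (Y-flipped): 24.36,102.13 59.86,109.53 136.71,113.64 210.11,116.34 235.25,119.53.

<svg xmlns="http://www.w3.org/2000/svg" width="348.80mm" height="137.88mm" viewBox="0 0 348.80 137.88">
  <polygon points="148.51,20.22 242.19,20.22 242.19,81.86 148.51,81.86" fill="none" stroke="#ff00ff"/>
  <polyline points="24.36,102.13 59.86,109.53 136.71,113.64 210.11,116.34 235.25,119.53" fill="none" stroke="#008000"/>
</svg>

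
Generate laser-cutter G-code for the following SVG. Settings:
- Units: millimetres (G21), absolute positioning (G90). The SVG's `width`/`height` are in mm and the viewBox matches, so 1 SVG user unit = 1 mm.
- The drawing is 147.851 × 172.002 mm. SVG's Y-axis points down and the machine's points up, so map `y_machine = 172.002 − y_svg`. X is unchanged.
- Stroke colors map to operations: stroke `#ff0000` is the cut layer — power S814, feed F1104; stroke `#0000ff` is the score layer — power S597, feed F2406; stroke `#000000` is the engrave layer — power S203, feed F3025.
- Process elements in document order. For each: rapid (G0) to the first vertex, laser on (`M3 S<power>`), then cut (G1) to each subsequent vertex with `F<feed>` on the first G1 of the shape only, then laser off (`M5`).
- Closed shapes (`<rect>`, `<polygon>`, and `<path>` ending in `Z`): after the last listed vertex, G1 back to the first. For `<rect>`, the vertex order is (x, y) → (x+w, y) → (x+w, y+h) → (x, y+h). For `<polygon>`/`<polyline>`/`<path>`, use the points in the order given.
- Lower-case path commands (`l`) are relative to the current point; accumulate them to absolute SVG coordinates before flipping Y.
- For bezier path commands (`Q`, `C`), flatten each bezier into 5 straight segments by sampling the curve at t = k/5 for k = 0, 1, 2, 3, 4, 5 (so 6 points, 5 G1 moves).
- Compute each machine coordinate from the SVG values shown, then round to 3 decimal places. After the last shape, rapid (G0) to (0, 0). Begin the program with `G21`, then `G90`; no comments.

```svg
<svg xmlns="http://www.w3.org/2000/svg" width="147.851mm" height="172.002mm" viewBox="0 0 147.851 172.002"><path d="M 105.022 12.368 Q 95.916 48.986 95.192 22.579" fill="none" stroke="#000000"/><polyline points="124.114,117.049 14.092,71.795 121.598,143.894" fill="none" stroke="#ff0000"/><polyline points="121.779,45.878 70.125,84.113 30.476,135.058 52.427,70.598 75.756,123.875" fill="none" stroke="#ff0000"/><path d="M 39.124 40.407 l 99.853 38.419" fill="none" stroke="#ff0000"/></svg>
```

G21
G90
G0 X105.022 Y159.634
M3 S203
G1 X101.715 Y147.508 F3025
G1 X99.078 Y140.424
G1 X97.112 Y138.381
G1 X95.817 Y141.381
G1 X95.192 Y149.423
M5
G0 X124.114 Y54.953
M3 S814
G1 X14.092 Y100.207 F1104
G1 X121.598 Y28.108
M5
G0 X121.779 Y126.124
M3 S814
G1 X70.125 Y87.889 F1104
G1 X30.476 Y36.944
G1 X52.427 Y101.404
G1 X75.756 Y48.127
M5
G0 X39.124 Y131.595
M3 S814
G1 X138.977 Y93.176 F1104
M5
G0 X0.000 Y0.000

viewBox `0 0 147.851 172.002` with mm width/height → 1 unit = 1 mm. Flip: y_m = 172.002 − y_svg.

**Shape 1** — `<path>` quadratic bezier, stroke `#000000` → engrave (S203, F3025). Control points (SVG): P0=(105.022,12.368), P1=(95.916,48.986), P2=(95.192,22.579); sampled at t=k/5. Machine vertices: (105.022,159.634) → (101.715,147.508) → (99.078,140.424) → (97.112,138.381) → (95.817,141.381) → (95.192,149.423). Open path.

**Shape 2** — `<polyline>` open polyline, stroke `#ff0000` → cut (S814, F1104). Machine vertices: (124.114,54.953) → (14.092,100.207) → (121.598,28.108). Open path.

**Shape 3** — `<polyline>` open polyline, stroke `#ff0000` → cut (S814, F1104). Machine vertices: (121.779,126.124) → (70.125,87.889) → (30.476,36.944) → (52.427,101.404) → (75.756,48.127). Open path.

**Shape 4** — `<path>` line segment, stroke `#ff0000` → cut (S814, F1104). Machine vertices: (39.124,131.595) → (138.977,93.176). Open path.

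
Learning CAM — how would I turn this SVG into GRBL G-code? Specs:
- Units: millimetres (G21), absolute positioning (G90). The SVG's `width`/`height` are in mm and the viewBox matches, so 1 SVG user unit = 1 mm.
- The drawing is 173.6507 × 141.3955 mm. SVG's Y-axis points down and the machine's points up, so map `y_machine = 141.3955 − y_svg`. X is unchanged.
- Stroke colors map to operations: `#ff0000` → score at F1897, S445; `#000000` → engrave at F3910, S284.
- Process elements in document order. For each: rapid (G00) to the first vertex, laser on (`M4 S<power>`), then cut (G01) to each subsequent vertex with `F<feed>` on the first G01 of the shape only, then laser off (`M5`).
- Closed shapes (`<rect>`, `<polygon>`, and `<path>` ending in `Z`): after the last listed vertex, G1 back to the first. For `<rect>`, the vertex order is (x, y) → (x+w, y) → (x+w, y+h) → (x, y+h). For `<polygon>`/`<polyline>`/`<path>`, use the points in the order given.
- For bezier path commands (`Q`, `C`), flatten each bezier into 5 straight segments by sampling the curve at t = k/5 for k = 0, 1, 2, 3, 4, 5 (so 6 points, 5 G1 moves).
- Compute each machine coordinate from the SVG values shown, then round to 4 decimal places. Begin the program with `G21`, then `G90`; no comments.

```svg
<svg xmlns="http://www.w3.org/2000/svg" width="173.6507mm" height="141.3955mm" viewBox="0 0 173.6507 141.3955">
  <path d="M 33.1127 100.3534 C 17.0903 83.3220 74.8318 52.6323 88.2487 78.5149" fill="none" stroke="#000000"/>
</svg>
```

G21
G90
G00 X33.1127 Y41.0421
M4 S284
G01 X31.4062 Y52.3381 F3910
G01 X41.7348 Y63.5410
G01 X58.4303 Y71.2798
G01 X75.8243 Y72.1833
G01 X88.2487 Y62.8806
M5

1 u = 1 mm; y_m = 141.3955 − y.

[1] `<path>` cubic bezier, #000000→engrave S284 F3910: (33.1127,41.0421) → (31.4062,52.3381) → (41.7348,63.5410) → (58.4303,71.2798) → (75.8243,72.1833) → (88.2487,62.8806)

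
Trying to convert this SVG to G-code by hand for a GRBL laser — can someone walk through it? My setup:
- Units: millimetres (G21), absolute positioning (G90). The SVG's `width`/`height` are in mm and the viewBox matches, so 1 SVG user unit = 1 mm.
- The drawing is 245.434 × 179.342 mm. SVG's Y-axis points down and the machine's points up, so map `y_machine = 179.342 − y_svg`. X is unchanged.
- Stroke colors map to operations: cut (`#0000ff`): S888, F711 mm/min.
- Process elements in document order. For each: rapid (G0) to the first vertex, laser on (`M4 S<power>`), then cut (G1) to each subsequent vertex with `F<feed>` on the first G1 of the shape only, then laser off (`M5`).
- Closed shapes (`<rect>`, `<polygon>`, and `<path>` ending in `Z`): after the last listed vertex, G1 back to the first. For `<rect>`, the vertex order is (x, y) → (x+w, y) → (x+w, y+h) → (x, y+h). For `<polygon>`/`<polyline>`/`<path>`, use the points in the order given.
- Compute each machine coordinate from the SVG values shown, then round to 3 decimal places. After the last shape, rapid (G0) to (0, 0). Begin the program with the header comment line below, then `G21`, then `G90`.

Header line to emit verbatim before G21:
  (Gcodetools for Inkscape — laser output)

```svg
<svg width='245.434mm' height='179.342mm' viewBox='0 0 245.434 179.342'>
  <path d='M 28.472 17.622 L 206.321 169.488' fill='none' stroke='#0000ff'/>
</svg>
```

(Gcodetools for Inkscape — laser output)
G21
G90
G0 X28.472 Y161.720
M4 S888
G1 X206.321 Y9.854 F711
M5
G0 X0.000 Y0.000

Since the viewBox matches the mm dimensions, user units are millimetres directly. The only transform is the Y-flip y_m = 179.342 − y_svg.

Shape 1 is a line segment drawn with `<path>`. Its stroke #0000ff means cut at S888, F711. After flipping Y the toolpath is (28.472,161.720) → (206.321,9.854).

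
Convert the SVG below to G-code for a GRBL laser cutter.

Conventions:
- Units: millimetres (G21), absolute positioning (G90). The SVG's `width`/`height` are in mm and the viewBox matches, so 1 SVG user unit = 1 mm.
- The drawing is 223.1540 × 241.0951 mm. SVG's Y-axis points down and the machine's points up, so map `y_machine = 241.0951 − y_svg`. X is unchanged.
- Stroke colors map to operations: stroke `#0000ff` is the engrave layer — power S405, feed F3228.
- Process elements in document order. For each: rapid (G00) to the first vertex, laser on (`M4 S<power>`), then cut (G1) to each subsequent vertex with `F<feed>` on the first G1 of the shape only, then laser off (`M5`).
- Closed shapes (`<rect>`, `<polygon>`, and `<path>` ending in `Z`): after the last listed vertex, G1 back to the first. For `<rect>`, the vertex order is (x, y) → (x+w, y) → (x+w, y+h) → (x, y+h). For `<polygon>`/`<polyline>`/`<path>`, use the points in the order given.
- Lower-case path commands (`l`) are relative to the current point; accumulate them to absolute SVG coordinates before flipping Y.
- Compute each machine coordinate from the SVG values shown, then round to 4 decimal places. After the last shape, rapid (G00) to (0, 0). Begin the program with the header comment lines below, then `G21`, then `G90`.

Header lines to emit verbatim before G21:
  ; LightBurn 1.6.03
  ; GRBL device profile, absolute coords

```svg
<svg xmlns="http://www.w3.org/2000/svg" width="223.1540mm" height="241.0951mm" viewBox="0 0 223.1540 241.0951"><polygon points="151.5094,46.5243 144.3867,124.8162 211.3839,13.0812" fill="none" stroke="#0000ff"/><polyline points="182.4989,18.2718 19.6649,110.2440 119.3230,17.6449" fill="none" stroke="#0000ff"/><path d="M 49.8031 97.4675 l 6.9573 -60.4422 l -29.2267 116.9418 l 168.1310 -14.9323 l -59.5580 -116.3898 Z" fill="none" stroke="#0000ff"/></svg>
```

; LightBurn 1.6.03
; GRBL device profile, absolute coords
G21
G90
G00 X151.5094 Y194.5708
M4 S405
G1 X144.3867 Y116.2789 F3228
G1 X211.3839 Y228.0139
G1 X151.5094 Y194.5708
M5
G00 X182.4989 Y222.8233
M4 S405
G1 X19.6649 Y130.8511 F3228
G1 X119.3230 Y223.4502
M5
G00 X49.8031 Y143.6276
M4 S405
G1 X56.7604 Y204.0698 F3228
G1 X27.5337 Y87.1280
G1 X195.6647 Y102.0603
G1 X136.1067 Y218.4501
G1 X49.8031 Y143.6276
M5
G00 X0.0000 Y0.0000

viewBox `0 0 223.1540 241.0951` with mm width/height → 1 unit = 1 mm. Flip: y_m = 241.0951 − y_svg.

**Shape 1** — `<polygon>` closed polygon, stroke `#0000ff` → engrave (S405, F3228). Machine vertices: (151.5094,194.5708) → (144.3867,116.2789) → (211.3839,228.0139) → (151.5094,194.5708). Closed: final G1 returns to the first vertex.

**Shape 2** — `<polyline>` open polyline, stroke `#0000ff` → engrave (S405, F3228). Machine vertices: (182.4989,222.8233) → (19.6649,130.8511) → (119.3230,223.4502). Open path.

**Shape 3** — `<path>` closed polygon, stroke `#0000ff` → engrave (S405, F3228). Machine vertices: (49.8031,143.6276) → (56.7604,204.0698) → (27.5337,87.1280) → (195.6647,102.0603) → (136.1067,218.4501) → (49.8031,143.6276). Closed: final G1 returns to the first vertex.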